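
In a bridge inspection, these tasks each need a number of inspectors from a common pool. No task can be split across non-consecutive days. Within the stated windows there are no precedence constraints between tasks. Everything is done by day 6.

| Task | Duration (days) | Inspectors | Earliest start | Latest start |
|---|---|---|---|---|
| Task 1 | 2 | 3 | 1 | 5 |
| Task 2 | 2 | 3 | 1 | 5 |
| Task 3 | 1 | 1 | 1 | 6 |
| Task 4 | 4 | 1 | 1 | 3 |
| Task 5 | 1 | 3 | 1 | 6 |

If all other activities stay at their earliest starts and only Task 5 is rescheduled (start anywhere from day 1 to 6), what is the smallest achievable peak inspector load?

Task 5@1: d1:11  d2:7  d3:1  d4:1  d5:0  d6:0 → peak 11
Task 5@2: d1:8  d2:10  d3:1  d4:1  d5:0  d6:0 → peak 10
Task 5@3: d1:8  d2:7  d3:4  d4:1  d5:0  d6:0 → peak 8
Task 5@4: d1:8  d2:7  d3:1  d4:4  d5:0  d6:0 → peak 8
Task 5@5: d1:8  d2:7  d3:1  d4:1  d5:3  d6:0 → peak 8
Task 5@6: d1:8  d2:7  d3:1  d4:1  d5:0  d6:3 → peak 8
Best is Task 5@3, peak 8.

8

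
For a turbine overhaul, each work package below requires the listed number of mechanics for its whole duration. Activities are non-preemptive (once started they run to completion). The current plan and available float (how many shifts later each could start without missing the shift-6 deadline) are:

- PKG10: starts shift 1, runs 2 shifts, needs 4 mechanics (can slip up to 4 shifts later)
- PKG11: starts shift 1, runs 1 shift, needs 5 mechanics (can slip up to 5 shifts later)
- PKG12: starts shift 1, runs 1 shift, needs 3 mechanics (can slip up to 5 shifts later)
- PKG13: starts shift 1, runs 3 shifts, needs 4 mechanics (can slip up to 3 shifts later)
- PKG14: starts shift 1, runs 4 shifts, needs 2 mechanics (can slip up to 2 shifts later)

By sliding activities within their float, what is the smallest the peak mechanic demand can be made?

Early-start (PKG10@1, PKG11@1, PKG12@1, PKG13@1, PKG14@1) gives peak 18: s1:18  s2:10  s3:6  s4:2  s5:0  s6:0.
Shift PKG11→3, PKG13→4, PKG14→2.
Schedule PKG10@1, PKG11@3, PKG12@1, PKG13@4, PKG14@2: s1:7  s2:6  s3:7  s4:6  s5:6  s6:4 — peak 7.

7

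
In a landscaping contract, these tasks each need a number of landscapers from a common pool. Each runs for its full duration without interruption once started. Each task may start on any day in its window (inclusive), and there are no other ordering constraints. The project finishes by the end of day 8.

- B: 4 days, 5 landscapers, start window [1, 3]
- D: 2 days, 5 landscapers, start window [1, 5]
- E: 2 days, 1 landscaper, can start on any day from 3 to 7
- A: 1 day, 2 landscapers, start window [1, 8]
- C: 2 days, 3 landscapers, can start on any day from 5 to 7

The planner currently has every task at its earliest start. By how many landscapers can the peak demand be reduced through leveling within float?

6

Early-start peak: d1:12  d2:10  d3:6  d4:6  d5:3  d6:3  d7:0  d8:0 ⇒ 12.
Leveled (B@1, D@5, E@3, A@7, C@7): d1:5  d2:5  d3:6  d4:6  d5:5  d6:5  d7:5  d8:3 ⇒ 6.
Reduction 12 − 6 = 6.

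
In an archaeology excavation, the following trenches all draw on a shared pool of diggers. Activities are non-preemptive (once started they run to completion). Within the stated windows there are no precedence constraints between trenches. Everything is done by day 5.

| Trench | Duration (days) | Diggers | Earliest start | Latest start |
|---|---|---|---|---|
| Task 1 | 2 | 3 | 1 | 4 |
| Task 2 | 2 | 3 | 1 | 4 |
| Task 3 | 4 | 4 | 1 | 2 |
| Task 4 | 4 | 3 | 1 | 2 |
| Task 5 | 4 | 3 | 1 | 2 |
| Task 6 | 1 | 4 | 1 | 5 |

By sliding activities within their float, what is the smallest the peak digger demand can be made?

Early-start (Task 1@1, Task 2@1, Task 3@1, Task 4@1, Task 5@1, Task 6@1) gives peak 20: d1:20  d2:16  d3:10  d4:10  d5:0.
Shift Task 2→3, Task 6→5.
Schedule Task 1@1, Task 2@3, Task 3@1, Task 4@1, Task 5@1, Task 6@5: d1:13  d2:13  d3:13  d4:13  d5:4 — peak 13.

13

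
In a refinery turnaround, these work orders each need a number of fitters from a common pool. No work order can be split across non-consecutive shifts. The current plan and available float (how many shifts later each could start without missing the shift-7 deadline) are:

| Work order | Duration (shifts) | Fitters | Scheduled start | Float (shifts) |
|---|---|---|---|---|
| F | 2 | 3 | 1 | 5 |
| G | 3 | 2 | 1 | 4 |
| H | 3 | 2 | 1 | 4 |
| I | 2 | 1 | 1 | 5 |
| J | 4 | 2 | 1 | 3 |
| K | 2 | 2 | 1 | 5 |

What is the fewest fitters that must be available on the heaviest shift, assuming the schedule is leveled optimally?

Early-start (F@1, G@1, H@1, I@1, J@1, K@1) gives peak 12: s1:12  s2:12  s3:6  s4:2  s5:0  s6:0  s7:0.
Shift H→3, I→3, J→4, K→6.
Schedule F@1, G@1, H@3, I@3, J@4, K@6: s1:5  s2:5  s3:5  s4:5  s5:4  s6:4  s7:4 — peak 5.
Total fitter-shifts = 32 over 7 shifts ⇒ peak ≥ ⌈32/7⌉ = 5, so 5 is optimal.

5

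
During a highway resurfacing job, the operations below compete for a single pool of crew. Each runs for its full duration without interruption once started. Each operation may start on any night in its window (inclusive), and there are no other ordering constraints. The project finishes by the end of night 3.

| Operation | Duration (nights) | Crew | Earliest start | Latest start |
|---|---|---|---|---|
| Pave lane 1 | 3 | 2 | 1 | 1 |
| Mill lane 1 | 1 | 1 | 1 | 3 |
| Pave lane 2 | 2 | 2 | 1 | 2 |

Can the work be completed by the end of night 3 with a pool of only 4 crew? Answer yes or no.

Schedule Pave lane 1@1, Mill lane 1@1, Pave lane 2@2: n1:3  n2:4  n3:4 — peak 4 ≤ 4.

yes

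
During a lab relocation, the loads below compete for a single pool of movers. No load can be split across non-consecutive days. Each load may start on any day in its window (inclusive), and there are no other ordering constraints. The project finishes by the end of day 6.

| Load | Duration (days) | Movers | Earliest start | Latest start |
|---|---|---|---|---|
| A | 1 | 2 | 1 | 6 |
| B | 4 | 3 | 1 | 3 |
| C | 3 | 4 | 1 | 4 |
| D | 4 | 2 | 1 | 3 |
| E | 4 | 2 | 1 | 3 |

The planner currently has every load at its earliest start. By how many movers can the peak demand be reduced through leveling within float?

Early-start peak: d1:13  d2:11  d3:11  d4:7  d5:0  d6:0 ⇒ 13.
Leveled (A@1, B@1, C@1, D@1, E@2): d1:11  d2:11  d3:11  d4:7  d5:2  d6:0 ⇒ 11.
Reduction 13 − 11 = 2.

2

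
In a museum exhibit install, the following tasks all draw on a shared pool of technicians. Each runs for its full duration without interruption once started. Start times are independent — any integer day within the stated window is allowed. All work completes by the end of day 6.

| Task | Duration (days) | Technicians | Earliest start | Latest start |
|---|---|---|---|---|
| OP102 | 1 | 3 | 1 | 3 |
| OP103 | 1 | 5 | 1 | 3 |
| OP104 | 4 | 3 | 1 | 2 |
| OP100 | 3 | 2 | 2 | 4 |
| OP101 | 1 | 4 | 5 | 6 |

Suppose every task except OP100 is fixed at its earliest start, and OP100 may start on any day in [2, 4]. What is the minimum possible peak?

11

OP100@2: d1:11  d2:5  d3:5  d4:5  d5:4  d6:0 → peak 11
OP100@3: d1:11  d2:3  d3:5  d4:5  d5:6  d6:0 → peak 11
OP100@4: d1:11  d2:3  d3:3  d4:5  d5:6  d6:2 → peak 11
Best is OP100@2, peak 11.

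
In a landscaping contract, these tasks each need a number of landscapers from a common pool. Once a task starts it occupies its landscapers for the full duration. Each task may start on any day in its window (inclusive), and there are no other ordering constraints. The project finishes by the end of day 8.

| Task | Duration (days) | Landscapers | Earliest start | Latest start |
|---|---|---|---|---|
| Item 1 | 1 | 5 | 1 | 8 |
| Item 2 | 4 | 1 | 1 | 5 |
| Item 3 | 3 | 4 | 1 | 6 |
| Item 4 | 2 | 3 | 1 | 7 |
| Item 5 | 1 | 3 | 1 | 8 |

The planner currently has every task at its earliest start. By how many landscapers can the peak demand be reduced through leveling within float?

Early-start peak: d1:16  d2:8  d3:5  d4:1  d5:0  d6:0  d7:0  d8:0 ⇒ 16.
Leveled (Item 1@1, Item 2@2, Item 3@2, Item 4@5, Item 5@7): d1:5  d2:5  d3:5  d4:5  d5:4  d6:3  d7:3  d8:0 ⇒ 5.
Reduction 16 − 5 = 11.

11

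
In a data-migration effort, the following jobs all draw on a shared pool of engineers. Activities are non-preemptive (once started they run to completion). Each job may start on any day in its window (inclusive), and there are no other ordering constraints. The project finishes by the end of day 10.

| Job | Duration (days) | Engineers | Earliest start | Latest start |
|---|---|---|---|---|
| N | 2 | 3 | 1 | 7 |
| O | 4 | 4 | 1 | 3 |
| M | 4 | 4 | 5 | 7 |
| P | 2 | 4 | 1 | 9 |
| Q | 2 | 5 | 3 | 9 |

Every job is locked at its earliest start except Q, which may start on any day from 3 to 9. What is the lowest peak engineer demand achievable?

11

Q@3: d1:11  d2:11  d3:9  d4:9  d5:4  d6:4  d7:4  d8:4  d9:0  d10:0 → peak 11
Q@4: d1:11  d2:11  d3:4  d4:9  d5:9  d6:4  d7:4  d8:4  d9:0  d10:0 → peak 11
Q@5: d1:11  d2:11  d3:4  d4:4  d5:9  d6:9  d7:4  d8:4  d9:0  d10:0 → peak 11
Q@6: d1:11  d2:11  d3:4  d4:4  d5:4  d6:9  d7:9  d8:4  d9:0  d10:0 → peak 11
Q@7: d1:11  d2:11  d3:4  d4:4  d5:4  d6:4  d7:9  d8:9  d9:0  d10:0 → peak 11
Q@8: d1:11  d2:11  d3:4  d4:4  d5:4  d6:4  d7:4  d8:9  d9:5  d10:0 → peak 11
Q@9: d1:11  d2:11  d3:4  d4:4  d5:4  d6:4  d7:4  d8:4  d9:5  d10:5 → peak 11
Best is Q@3, peak 11.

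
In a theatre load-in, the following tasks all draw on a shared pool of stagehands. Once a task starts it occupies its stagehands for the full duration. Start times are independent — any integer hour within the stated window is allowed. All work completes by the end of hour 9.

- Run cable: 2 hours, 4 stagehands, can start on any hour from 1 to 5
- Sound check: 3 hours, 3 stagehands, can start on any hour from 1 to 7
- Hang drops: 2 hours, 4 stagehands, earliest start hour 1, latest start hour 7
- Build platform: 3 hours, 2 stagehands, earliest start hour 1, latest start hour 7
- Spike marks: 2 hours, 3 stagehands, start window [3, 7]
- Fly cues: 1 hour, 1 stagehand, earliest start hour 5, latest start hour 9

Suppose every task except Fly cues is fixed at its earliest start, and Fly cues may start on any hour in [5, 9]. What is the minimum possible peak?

13

Fly cues@5: h1:13  h2:13  h3:8  h4:3  h5:1  h6:0  h7:0  h8:0  h9:0 → peak 13
Fly cues@6: h1:13  h2:13  h3:8  h4:3  h5:0  h6:1  h7:0  h8:0  h9:0 → peak 13
Fly cues@7: h1:13  h2:13  h3:8  h4:3  h5:0  h6:0  h7:1  h8:0  h9:0 → peak 13
Fly cues@8: h1:13  h2:13  h3:8  h4:3  h5:0  h6:0  h7:0  h8:1  h9:0 → peak 13
Fly cues@9: h1:13  h2:13  h3:8  h4:3  h5:0  h6:0  h7:0  h8:0  h9:1 → peak 13
Best is Fly cues@5, peak 13.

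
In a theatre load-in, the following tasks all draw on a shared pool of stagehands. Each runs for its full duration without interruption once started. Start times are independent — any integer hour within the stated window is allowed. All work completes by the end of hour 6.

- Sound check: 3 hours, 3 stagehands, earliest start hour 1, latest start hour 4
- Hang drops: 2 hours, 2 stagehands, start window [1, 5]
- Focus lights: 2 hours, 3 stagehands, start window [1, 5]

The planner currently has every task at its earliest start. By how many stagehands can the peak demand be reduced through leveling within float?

3

Early-start peak: h1:8  h2:8  h3:3  h4:0  h5:0  h6:0 ⇒ 8.
Leveled (Sound check@1, Hang drops@1, Focus lights@4): h1:5  h2:5  h3:3  h4:3  h5:3  h6:0 ⇒ 5.
Reduction 8 − 5 = 3.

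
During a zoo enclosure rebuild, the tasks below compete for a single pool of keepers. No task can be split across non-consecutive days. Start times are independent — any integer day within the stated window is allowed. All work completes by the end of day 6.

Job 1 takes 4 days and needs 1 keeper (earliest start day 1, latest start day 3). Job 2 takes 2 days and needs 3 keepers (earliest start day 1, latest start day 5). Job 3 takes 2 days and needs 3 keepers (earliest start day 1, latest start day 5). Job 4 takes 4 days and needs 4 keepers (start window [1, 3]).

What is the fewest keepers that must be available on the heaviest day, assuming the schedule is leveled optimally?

Early-start (Job 1@1, Job 2@1, Job 3@1, Job 4@1) gives peak 11: d1:11  d2:11  d3:5  d4:5  d5:0  d6:0.
Shift Job 2→5, Job 3→5.
Schedule Job 1@1, Job 2@5, Job 3@5, Job 4@1: d1:5  d2:5  d3:5  d4:5  d5:6  d6:6 — peak 6.
Total keeper-days = 32 over 6 days ⇒ peak ≥ ⌈32/6⌉ = 6, so 6 is optimal.

6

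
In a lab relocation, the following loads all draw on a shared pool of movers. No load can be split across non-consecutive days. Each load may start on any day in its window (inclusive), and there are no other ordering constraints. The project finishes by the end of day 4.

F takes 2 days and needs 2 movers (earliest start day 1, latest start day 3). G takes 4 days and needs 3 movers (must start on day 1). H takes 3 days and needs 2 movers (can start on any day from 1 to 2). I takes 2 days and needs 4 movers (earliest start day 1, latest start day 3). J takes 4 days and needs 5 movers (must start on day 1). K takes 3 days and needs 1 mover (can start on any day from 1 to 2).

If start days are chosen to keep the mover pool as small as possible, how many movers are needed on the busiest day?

15

Early-start (F@1, G@1, H@1, I@1, J@1, K@1) gives peak 17: d1:17  d2:17  d3:11  d4:8.
Shift I→3.
Schedule F@1, G@1, H@1, I@3, J@1, K@1: d1:13  d2:13  d3:15  d4:12 — peak 15.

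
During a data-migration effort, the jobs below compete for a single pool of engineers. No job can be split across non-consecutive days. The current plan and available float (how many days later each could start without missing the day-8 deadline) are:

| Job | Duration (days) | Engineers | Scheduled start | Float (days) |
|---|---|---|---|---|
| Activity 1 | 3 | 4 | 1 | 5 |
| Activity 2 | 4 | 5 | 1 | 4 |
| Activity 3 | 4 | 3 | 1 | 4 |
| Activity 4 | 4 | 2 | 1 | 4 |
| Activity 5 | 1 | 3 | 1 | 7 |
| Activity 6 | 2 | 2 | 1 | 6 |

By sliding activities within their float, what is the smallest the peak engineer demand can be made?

Early-start (Activity 1@1, Activity 2@1, Activity 3@1, Activity 4@1, Activity 5@1, Activity 6@1) gives peak 19: d1:19  d2:16  d3:14  d4:10  d5:0  d6:0  d7:0  d8:0.
Shift Activity 2→4, Activity 3→5, Activity 5→8.
Schedule Activity 1@1, Activity 2@4, Activity 3@5, Activity 4@1, Activity 5@8, Activity 6@1: d1:8  d2:8  d3:6  d4:7  d5:8  d6:8  d7:8  d8:6 — peak 8.
Total engineer-days = 59 over 8 days ⇒ peak ≥ ⌈59/8⌉ = 8, so 8 is optimal.

8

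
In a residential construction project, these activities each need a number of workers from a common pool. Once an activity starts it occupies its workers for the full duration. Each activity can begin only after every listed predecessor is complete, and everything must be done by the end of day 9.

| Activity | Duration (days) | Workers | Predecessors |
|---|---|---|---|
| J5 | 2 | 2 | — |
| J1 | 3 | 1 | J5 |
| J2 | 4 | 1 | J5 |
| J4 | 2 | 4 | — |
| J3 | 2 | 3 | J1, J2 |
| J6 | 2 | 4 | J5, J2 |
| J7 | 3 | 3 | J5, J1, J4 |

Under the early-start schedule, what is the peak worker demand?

10

Early-start schedule: J5@1, J1@3, J2@3, J4@1, J3@7, J6@7, J7@6.
Load per day: day 1: 6, day 2: 6, day 3: 2, day 4: 2, day 5: 2, day 6: 4, day 7: 10, day 8: 10, day 9: 0.
Peak is 10.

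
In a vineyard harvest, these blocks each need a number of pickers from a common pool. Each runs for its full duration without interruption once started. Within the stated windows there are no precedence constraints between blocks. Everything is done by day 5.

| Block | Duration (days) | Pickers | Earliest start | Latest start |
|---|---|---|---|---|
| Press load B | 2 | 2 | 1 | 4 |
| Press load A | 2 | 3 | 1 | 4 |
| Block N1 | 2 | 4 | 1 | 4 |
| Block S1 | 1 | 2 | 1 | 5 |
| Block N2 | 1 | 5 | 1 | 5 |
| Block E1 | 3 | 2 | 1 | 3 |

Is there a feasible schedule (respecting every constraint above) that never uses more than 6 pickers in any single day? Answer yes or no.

no

Total picker-days = 31; over 5 days the average is 31/5 > 6, so some day must exceed 6.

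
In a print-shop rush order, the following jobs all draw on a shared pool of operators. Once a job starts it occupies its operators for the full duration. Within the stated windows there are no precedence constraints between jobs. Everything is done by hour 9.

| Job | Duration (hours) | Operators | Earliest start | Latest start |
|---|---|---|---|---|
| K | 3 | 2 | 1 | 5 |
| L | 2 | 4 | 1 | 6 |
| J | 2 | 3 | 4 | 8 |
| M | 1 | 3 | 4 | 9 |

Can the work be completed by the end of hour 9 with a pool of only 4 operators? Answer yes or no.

yes

Schedule K@1, L@4, J@6, M@8: h1:2  h2:2  h3:2  h4:4  h5:4  h6:3  h7:3  h8:3  h9:0 — peak 4 ≤ 4.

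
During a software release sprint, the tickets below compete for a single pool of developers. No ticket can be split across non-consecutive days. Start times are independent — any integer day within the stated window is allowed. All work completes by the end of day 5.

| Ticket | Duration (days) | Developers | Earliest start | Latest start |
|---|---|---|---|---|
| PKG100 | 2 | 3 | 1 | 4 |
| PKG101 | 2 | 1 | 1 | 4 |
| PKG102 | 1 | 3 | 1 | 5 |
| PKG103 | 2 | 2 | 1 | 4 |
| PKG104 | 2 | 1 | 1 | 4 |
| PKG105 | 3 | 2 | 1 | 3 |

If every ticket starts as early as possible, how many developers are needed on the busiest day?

12

Early-start schedule: PKG100@1, PKG101@1, PKG102@1, PKG103@1, PKG104@1, PKG105@1.
Load per day: day 1: 12, day 2: 9, day 3: 2, day 4: 0, day 5: 0.
Peak is 12.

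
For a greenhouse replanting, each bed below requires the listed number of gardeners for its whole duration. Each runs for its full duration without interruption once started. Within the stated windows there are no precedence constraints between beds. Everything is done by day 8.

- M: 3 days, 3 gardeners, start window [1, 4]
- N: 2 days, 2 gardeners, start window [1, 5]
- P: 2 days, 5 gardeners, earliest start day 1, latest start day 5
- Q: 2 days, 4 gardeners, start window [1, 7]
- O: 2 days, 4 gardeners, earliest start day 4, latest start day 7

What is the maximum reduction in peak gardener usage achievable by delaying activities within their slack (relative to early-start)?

7

Early-start peak: d1:14  d2:14  d3:3  d4:4  d5:4  d6:0  d7:0  d8:0 ⇒ 14.
Leveled (M@1, N@1, P@5, Q@3, O@7): d1:5  d2:5  d3:7  d4:4  d5:5  d6:5  d7:4  d8:4 ⇒ 7.
Reduction 14 − 7 = 7.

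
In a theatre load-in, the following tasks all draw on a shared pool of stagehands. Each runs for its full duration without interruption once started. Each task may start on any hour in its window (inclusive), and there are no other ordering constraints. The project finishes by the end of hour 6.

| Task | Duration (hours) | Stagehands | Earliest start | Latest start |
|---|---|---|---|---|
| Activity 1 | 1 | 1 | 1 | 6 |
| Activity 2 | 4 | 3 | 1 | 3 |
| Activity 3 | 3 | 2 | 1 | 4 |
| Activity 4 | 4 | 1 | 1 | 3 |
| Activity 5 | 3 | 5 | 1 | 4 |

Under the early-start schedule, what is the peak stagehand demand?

Early-start schedule: Activity 1@1, Activity 2@1, Activity 3@1, Activity 4@1, Activity 5@1.
Load per hour: hour 1: 12, hour 2: 11, hour 3: 11, hour 4: 4, hour 5: 0, hour 6: 0.
Peak is 12.

12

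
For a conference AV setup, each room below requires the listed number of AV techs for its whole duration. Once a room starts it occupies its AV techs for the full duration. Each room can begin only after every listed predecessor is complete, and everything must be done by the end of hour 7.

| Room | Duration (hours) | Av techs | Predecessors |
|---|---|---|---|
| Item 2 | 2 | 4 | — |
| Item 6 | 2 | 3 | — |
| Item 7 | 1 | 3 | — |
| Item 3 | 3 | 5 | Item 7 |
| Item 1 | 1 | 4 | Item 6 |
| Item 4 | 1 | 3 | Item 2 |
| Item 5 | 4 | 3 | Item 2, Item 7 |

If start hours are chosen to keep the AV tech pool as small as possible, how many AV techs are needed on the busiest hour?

8

Early-start (Item 2@1, Item 6@1, Item 7@1, Item 3@2, Item 1@3, Item 4@3, Item 5@3) gives peak 15: h1:10  h2:12  h3:15  h4:8  h5:3  h6:3  h7:0.
Shift Item 7→3, Item 3→4, Item 4→7, Item 5→4.
Schedule Item 2@1, Item 6@1, Item 7@3, Item 3@4, Item 1@3, Item 4@7, Item 5@4: h1:7  h2:7  h3:7  h4:8  h5:8  h6:8  h7:6 — peak 8.
Total AV tech-hours = 51 over 7 hours ⇒ peak ≥ ⌈51/7⌉ = 8, so 8 is optimal.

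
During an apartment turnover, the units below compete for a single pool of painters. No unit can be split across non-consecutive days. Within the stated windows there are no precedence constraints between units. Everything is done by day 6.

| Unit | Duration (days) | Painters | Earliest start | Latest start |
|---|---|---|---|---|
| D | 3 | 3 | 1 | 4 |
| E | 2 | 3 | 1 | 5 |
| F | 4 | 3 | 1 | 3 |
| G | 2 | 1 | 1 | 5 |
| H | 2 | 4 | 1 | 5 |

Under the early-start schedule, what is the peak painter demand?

14

Early-start schedule: D@1, E@1, F@1, G@1, H@1.
Load per day: day 1: 14, day 2: 14, day 3: 6, day 4: 3, day 5: 0, day 6: 0.
Peak is 14.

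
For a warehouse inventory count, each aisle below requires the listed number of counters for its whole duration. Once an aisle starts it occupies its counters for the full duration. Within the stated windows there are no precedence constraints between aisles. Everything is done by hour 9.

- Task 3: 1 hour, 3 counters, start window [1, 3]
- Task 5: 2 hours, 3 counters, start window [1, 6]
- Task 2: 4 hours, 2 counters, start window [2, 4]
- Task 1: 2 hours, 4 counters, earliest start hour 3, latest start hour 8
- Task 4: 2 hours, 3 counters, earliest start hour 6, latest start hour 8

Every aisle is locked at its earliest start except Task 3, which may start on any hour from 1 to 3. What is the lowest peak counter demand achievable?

Task 3@1: h1:6  h2:5  h3:6  h4:6  h5:2  h6:3  h7:3  h8:0  h9:0 → peak 6
Task 3@2: h1:3  h2:8  h3:6  h4:6  h5:2  h6:3  h7:3  h8:0  h9:0 → peak 8
Task 3@3: h1:3  h2:5  h3:9  h4:6  h5:2  h6:3  h7:3  h8:0  h9:0 → peak 9
Best is Task 3@1, peak 6.

6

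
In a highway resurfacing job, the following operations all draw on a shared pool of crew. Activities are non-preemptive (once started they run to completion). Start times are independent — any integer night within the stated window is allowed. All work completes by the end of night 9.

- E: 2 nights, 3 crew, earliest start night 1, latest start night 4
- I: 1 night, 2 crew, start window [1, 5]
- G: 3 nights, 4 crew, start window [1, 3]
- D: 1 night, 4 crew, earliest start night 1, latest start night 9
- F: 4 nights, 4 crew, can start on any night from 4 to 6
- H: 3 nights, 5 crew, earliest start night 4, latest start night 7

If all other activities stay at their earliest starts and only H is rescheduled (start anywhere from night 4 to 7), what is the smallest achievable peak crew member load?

H@4: n1:13  n2:7  n3:4  n4:9  n5:9  n6:9  n7:4  n8:0  n9:0 → peak 13
H@5: n1:13  n2:7  n3:4  n4:4  n5:9  n6:9  n7:9  n8:0  n9:0 → peak 13
H@6: n1:13  n2:7  n3:4  n4:4  n5:4  n6:9  n7:9  n8:5  n9:0 → peak 13
H@7: n1:13  n2:7  n3:4  n4:4  n5:4  n6:4  n7:9  n8:5  n9:5 → peak 13
Best is H@4, peak 13.

13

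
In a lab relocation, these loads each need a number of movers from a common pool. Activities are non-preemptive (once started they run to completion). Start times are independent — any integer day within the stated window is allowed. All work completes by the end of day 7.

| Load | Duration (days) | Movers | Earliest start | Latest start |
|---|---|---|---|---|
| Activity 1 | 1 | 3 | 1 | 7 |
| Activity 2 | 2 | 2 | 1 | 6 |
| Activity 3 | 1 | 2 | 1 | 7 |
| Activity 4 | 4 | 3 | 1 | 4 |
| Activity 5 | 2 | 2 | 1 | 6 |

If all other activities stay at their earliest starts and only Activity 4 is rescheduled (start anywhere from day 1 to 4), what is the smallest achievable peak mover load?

Activity 4@1: d1:12  d2:7  d3:3  d4:3  d5:0  d6:0  d7:0 → peak 12
Activity 4@2: d1:9  d2:7  d3:3  d4:3  d5:3  d6:0  d7:0 → peak 9
Activity 4@3: d1:9  d2:4  d3:3  d4:3  d5:3  d6:3  d7:0 → peak 9
Activity 4@4: d1:9  d2:4  d3:0  d4:3  d5:3  d6:3  d7:3 → peak 9
Best is Activity 4@2, peak 9.

9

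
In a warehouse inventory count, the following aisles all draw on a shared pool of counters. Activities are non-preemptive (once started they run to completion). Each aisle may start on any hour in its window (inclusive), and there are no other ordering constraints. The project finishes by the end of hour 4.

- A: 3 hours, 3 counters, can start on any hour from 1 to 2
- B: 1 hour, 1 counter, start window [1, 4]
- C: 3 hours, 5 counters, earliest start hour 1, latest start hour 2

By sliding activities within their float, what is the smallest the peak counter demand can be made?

8

Early-start (A@1, B@1, C@1) gives peak 9: h1:9  h2:8  h3:8  h4:0.
Shift C→2.
Schedule A@1, B@1, C@2: h1:4  h2:8  h3:8  h4:5 — peak 8.
No arrangement of the 16 feasible schedules does better.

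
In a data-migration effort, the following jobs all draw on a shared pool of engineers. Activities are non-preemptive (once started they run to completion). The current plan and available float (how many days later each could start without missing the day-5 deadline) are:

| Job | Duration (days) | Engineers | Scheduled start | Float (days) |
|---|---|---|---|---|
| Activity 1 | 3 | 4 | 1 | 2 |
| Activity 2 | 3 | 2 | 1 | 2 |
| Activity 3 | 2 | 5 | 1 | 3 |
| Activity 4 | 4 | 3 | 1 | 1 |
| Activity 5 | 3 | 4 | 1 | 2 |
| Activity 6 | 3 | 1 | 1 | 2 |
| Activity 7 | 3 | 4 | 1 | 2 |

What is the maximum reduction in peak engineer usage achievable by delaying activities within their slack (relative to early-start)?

5

Early-start peak: d1:23  d2:23  d3:18  d4:3  d5:0 ⇒ 23.
Leveled (Activity 1@1, Activity 2@1, Activity 3@1, Activity 4@1, Activity 5@1, Activity 6@3, Activity 7@3): d1:18  d2:18  d3:18  d4:8  d5:5 ⇒ 18.
Reduction 23 − 18 = 5.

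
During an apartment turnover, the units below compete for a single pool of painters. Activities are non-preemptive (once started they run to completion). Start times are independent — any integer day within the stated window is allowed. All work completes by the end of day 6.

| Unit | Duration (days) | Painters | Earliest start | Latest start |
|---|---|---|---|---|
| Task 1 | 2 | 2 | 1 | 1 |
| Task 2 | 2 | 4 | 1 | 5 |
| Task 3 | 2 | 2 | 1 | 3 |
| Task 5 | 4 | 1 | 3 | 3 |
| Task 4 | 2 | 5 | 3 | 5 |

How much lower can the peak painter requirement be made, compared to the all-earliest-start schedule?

2

Early-start peak: d1:8  d2:8  d3:6  d4:6  d5:1  d6:1 ⇒ 8.
Leveled (Task 1@1, Task 2@1, Task 3@3, Task 5@3, Task 4@5): d1:6  d2:6  d3:3  d4:3  d5:6  d6:6 ⇒ 6.
Reduction 8 − 6 = 2.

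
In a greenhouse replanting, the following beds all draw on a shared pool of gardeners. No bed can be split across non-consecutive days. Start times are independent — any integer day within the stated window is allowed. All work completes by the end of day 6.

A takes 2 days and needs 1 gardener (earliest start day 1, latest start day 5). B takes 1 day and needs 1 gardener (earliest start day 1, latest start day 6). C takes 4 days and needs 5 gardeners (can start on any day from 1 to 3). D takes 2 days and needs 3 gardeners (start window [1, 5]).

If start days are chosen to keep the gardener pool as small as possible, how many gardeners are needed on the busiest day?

Early-start (A@1, B@1, C@1, D@1) gives peak 10: d1:10  d2:9  d3:5  d4:5  d5:0  d6:0.
Shift C→3.
Schedule A@1, B@1, C@3, D@1: d1:5  d2:4  d3:5  d4:5  d5:5  d6:5 — peak 5.
Total gardener-days = 29 over 6 days ⇒ peak ≥ ⌈29/6⌉ = 5, so 5 is optimal.

5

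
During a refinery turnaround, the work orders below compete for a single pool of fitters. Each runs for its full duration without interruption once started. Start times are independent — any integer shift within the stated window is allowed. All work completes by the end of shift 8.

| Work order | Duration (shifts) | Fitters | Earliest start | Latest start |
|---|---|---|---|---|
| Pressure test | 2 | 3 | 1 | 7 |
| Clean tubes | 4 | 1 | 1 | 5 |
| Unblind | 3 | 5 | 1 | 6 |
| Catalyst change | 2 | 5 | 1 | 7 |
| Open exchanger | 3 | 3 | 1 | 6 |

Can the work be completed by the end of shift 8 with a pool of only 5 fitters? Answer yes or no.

no

Total fitter-shifts = 44; over 8 shifts the average is 44/8 > 5, so some shift must exceed 5.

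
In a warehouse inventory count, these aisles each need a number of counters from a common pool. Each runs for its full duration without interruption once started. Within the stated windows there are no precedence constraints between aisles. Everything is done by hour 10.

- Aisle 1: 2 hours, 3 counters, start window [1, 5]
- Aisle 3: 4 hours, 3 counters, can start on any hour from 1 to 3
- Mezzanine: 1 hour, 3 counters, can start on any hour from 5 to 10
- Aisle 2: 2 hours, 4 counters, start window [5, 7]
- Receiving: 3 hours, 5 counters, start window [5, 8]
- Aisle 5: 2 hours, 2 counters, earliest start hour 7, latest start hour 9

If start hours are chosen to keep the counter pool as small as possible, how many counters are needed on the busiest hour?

7

Early-start (Aisle 1@1, Aisle 3@1, Mezzanine@5, Aisle 2@5, Receiving@5, Aisle 5@7) gives peak 12: h1:6  h2:6  h3:3  h4:3  h5:12  h6:9  h7:7  h8:2  h9:0  h10:0.
Shift Receiving→7.
Schedule Aisle 1@1, Aisle 3@1, Mezzanine@5, Aisle 2@5, Receiving@7, Aisle 5@7: h1:6  h2:6  h3:3  h4:3  h5:7  h6:4  h7:7  h8:7  h9:5  h10:0 — peak 7.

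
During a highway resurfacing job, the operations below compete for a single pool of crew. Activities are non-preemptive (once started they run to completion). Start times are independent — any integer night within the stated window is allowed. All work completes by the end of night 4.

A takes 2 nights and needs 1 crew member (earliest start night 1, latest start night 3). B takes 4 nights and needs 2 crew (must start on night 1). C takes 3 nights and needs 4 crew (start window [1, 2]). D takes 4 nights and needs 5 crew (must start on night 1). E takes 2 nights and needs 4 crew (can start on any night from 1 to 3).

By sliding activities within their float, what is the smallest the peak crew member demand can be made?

Early-start (A@1, B@1, C@1, D@1, E@1) gives peak 16: n1:16  n2:16  n3:11  n4:7.
Shift E→3.
Schedule A@1, B@1, C@1, D@1, E@3: n1:12  n2:12  n3:15  n4:11 — peak 15.
No arrangement of the 18 feasible schedules does better.

15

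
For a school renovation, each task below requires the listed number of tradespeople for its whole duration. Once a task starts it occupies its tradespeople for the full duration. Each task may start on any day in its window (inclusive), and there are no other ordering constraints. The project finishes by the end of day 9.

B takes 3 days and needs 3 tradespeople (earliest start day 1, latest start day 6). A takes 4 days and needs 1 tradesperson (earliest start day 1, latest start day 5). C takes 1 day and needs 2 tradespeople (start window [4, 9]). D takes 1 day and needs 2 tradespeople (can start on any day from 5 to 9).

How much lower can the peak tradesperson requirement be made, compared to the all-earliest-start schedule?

1

Early-start peak: d1:4  d2:4  d3:4  d4:3  d5:2  d6:0  d7:0  d8:0  d9:0 ⇒ 4.
Leveled (B@1, A@4, C@4, D@5): d1:3  d2:3  d3:3  d4:3  d5:3  d6:1  d7:1  d8:0  d9:0 ⇒ 3.
Reduction 4 − 3 = 1.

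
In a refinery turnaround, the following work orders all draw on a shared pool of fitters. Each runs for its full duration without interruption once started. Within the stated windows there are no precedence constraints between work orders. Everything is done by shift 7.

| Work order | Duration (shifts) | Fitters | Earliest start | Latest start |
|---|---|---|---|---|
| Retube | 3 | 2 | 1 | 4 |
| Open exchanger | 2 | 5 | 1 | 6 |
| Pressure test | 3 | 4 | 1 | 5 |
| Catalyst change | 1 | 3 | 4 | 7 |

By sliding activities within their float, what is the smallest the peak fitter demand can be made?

Early-start (Retube@1, Open exchanger@1, Pressure test@1, Catalyst change@4) gives peak 11: s1:11  s2:11  s3:6  s4:3  s5:0  s6:0  s7:0.
Shift Open exchanger→4, Catalyst change→6.
Schedule Retube@1, Open exchanger@4, Pressure test@1, Catalyst change@6: s1:6  s2:6  s3:6  s4:5  s5:5  s6:3  s7:0 — peak 6.

6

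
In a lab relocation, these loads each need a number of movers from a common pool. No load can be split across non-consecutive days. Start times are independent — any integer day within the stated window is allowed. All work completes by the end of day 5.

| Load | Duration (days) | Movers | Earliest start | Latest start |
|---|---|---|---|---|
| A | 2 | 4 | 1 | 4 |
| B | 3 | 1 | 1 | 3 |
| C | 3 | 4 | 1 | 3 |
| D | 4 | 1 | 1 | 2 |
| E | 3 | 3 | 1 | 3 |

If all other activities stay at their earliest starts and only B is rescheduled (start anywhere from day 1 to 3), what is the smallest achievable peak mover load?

B@1: d1:13  d2:13  d3:9  d4:1  d5:0 → peak 13
B@2: d1:12  d2:13  d3:9  d4:2  d5:0 → peak 13
B@3: d1:12  d2:12  d3:9  d4:2  d5:1 → peak 12
Best is B@3, peak 12.

12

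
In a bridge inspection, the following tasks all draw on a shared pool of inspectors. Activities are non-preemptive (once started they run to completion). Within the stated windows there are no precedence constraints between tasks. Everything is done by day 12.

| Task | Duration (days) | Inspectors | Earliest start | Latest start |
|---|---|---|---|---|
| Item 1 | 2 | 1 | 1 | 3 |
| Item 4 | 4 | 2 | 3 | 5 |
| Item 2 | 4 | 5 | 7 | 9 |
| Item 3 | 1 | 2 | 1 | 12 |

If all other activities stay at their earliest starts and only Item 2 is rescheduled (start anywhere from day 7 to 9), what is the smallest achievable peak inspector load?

5

Item 2@7: d1:3  d2:1  d3:2  d4:2  d5:2  d6:2  d7:5  d8:5  d9:5  d10:5  d11:0  d12:0 → peak 5
Item 2@8: d1:3  d2:1  d3:2  d4:2  d5:2  d6:2  d7:0  d8:5  d9:5  d10:5  d11:5  d12:0 → peak 5
Item 2@9: d1:3  d2:1  d3:2  d4:2  d5:2  d6:2  d7:0  d8:0  d9:5  d10:5  d11:5  d12:5 → peak 5
Best is Item 2@7, peak 5.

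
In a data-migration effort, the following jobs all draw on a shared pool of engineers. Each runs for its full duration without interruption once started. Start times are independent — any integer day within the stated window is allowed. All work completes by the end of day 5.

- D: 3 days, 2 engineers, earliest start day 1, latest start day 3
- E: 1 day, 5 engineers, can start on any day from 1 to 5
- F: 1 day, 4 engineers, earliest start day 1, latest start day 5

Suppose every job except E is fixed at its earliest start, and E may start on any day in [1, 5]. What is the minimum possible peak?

6

E@1: d1:11  d2:2  d3:2  d4:0  d5:0 → peak 11
E@2: d1:6  d2:7  d3:2  d4:0  d5:0 → peak 7
E@3: d1:6  d2:2  d3:7  d4:0  d5:0 → peak 7
E@4: d1:6  d2:2  d3:2  d4:5  d5:0 → peak 6
E@5: d1:6  d2:2  d3:2  d4:0  d5:5 → peak 6
Best is E@4, peak 6.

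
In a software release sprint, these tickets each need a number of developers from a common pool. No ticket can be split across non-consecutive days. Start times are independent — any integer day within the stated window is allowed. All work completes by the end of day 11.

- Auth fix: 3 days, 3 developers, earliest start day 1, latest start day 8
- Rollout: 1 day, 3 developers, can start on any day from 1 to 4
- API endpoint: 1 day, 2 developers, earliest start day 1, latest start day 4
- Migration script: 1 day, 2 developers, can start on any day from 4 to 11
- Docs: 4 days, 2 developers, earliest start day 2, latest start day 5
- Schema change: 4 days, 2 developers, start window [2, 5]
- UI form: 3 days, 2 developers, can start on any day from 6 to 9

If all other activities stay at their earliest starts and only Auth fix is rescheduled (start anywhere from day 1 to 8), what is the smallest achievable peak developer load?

6

Auth fix@1: d1:8  d2:7  d3:7  d4:6  d5:4  d6:2  d7:2  d8:2  d9:0  d10:0  d11:0 → peak 8
Auth fix@2: d1:5  d2:7  d3:7  d4:9  d5:4  d6:2  d7:2  d8:2  d9:0  d10:0  d11:0 → peak 9
Auth fix@3: d1:5  d2:4  d3:7  d4:9  d5:7  d6:2  d7:2  d8:2  d9:0  d10:0  d11:0 → peak 9
Auth fix@4: d1:5  d2:4  d3:4  d4:9  d5:7  d6:5  d7:2  d8:2  d9:0  d10:0  d11:0 → peak 9
Auth fix@5: d1:5  d2:4  d3:4  d4:6  d5:7  d6:5  d7:5  d8:2  d9:0  d10:0  d11:0 → peak 7
Auth fix@6: d1:5  d2:4  d3:4  d4:6  d5:4  d6:5  d7:5  d8:5  d9:0  d10:0  d11:0 → peak 6
Auth fix@7: d1:5  d2:4  d3:4  d4:6  d5:4  d6:2  d7:5  d8:5  d9:3  d10:0  d11:0 → peak 6
Auth fix@8: d1:5  d2:4  d3:4  d4:6  d5:4  d6:2  d7:2  d8:5  d9:3  d10:3  d11:0 → peak 6
Best is Auth fix@6, peak 6.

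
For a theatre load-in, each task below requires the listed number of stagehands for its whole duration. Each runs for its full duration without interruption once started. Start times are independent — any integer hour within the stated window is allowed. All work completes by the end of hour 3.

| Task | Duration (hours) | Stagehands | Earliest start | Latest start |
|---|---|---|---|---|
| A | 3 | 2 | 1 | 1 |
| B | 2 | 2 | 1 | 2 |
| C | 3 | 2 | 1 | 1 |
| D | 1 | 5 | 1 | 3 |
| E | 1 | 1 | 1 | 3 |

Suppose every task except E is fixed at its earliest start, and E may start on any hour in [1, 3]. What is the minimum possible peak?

11

E@1: h1:12  h2:6  h3:4 → peak 12
E@2: h1:11  h2:7  h3:4 → peak 11
E@3: h1:11  h2:6  h3:5 → peak 11
Best is E@2, peak 11.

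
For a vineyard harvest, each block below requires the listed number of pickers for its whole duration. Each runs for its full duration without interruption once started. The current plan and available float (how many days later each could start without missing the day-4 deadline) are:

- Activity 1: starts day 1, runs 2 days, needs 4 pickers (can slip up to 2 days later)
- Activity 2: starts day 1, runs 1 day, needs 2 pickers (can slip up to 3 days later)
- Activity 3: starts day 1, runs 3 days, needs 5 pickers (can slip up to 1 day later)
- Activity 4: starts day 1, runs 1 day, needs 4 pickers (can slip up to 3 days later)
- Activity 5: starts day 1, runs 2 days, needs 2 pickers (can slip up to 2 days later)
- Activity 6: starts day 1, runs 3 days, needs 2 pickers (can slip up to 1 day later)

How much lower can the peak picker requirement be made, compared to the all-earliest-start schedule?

Early-start peak: d1:19  d2:13  d3:7  d4:0 ⇒ 19.
Leveled (Activity 1@1, Activity 2@1, Activity 3@1, Activity 4@4, Activity 5@3, Activity 6@2): d1:11  d2:11  d3:9  d4:8 ⇒ 11.
Reduction 19 − 11 = 8.

8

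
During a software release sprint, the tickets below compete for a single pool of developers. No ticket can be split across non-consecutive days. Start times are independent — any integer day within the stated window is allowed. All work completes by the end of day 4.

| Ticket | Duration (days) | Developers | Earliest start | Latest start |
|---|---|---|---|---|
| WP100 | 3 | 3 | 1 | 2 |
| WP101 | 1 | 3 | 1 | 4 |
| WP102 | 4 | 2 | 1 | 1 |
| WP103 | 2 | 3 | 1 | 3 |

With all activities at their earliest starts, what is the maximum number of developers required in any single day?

Early-start schedule: WP100@1, WP101@1, WP102@1, WP103@1.
Load per day: day 1: 11, day 2: 8, day 3: 5, day 4: 2.
Peak is 11.

11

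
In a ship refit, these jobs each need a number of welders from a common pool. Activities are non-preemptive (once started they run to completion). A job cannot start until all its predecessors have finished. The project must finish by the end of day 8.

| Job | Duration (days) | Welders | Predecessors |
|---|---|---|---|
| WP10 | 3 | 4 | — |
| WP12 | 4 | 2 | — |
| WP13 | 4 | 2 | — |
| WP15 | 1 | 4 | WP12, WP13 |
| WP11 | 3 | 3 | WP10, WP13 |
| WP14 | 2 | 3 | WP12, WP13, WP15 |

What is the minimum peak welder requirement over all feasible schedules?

8

Schedule WP10@1, WP12@1, WP13@1, WP15@5, WP11@5, WP14@6: d1:8  d2:8  d3:8  d4:4  d5:7  d6:6  d7:6  d8:0 — peak 8.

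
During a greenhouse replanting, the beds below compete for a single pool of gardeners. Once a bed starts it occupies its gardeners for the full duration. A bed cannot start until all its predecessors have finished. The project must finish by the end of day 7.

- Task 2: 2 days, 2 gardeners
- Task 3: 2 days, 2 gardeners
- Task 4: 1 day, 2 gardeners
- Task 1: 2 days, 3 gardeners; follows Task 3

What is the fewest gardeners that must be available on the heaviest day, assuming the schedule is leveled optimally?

3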